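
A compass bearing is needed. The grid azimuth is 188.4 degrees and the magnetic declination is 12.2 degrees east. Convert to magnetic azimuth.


magnetic azimuth = grid azimuth - declination (east +ve)
mag_az = 188.4 - 12.2 = 176.2 degrees

176.2 degrees


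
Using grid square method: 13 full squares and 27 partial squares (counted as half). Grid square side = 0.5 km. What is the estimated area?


effective squares = 13 + 27 * 0.5 = 26.5
area = 26.5 * 0.25 = 6.625 km^2

6.625 km^2


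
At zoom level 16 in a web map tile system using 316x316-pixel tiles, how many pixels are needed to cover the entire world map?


tiles per axis = 2^16 = 65536
total tiles = 65536^2 = 4294967296
pixels per axis = 65536 * 316 = 20709376
total pixels = 20709376^2 = 428878254309376

428878254309376 pixels


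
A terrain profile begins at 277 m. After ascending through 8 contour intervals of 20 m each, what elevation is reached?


elevation = 277 + 8 * 20 = 437 m

437 m


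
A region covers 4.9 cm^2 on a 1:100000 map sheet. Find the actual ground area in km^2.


ground_area = 4.9 * (100000/100)^2 = 4900000.0 m^2 = 4.9 km^2

4.9 km^2


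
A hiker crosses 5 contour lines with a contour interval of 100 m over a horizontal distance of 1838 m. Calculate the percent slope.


elevation change = 5 * 100 = 500 m
slope = 500 / 1838 * 100 = 27.2%

27.2%


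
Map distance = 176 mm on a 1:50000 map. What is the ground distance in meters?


ground = 176 mm * 50000 / 1000 = 8800.0 m

8800.0 m


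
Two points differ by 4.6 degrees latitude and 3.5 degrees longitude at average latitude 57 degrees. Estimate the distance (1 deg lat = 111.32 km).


dlat_km = 4.6 * 111.32 = 512.072
dlon_km = 3.5 * 111.32 * cos(57) ≈ 212.202
dist = sqrt(512.072^2 + 212.202^2) ≈ 554.3 km

554.3 km


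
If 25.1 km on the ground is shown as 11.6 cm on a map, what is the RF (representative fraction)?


ground = 25.1 km = 2510000 cm; RF denominator = ground / map = 2510000 / 11.6 ≈ 216379; RF = 1:216379

1:216379


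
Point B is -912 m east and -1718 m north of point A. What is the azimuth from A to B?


az = atan2(-912, -1718) = -152.0 deg
adjusted to 0-360: 208.0 degrees

208.0 degrees


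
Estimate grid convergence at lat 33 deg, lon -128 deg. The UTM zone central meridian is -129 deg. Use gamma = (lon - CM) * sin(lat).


gamma = (-128 - -129) * sin(33) = 1 * 0.544639 = 0.545 degrees

0.545 degrees


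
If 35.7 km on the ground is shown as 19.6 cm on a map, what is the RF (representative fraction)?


ground = 35.7 km = 3570000 cm; RF denominator = ground / map = 3570000 / 19.6 ≈ 182143; RF = 1:182143

1:182143


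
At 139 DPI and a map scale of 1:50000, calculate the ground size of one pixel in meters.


pixel_cm = 2.54 / 139 ≈ 0.018273 cm
ground = pixel_cm * 50000 / 100 = 2.54 * 50000 / (139 * 100) = 127000 / 13900 ≈ 9.14 m

9.14 m


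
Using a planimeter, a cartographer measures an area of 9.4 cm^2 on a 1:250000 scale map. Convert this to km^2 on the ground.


ground_area = 9.4 * (250000/100)^2 = 58750000.0 m^2 = 58.75 km^2

58.75 km^2


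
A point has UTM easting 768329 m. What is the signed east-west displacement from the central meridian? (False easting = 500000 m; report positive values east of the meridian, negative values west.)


displacement = 768329 - 500000 = 268329 m

268329 m


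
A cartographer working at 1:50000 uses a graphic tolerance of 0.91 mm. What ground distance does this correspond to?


ground = 0.91 mm * 50000 / 1000 = 45.5 m

45.5 m


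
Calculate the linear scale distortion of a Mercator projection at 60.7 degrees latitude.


SF = 1 / cos(60.7) = 1 / 0.489382 = 2.043

2.043


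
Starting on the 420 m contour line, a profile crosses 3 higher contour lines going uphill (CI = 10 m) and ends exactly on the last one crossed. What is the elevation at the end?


elevation = 420 + 3 * 10 = 450 m

450 m


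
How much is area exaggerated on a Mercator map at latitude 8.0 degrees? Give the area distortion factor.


area_distortion = 1/cos^2(8.0) = 1.02

1.02


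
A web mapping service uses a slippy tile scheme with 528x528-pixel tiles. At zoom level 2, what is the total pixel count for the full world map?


tiles per axis = 2^2 = 4
total tiles = 4^2 = 16
pixels per axis = 4 * 528 = 2112
total pixels = 2112^2 = 4460544

4460544 pixels


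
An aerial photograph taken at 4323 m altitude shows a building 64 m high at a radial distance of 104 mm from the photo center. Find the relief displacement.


d = h * r / H = 64 * 104 / 4323 = 1.54 mm

1.54 mm


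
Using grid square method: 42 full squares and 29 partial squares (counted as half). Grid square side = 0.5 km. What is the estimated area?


effective squares = 42 + 29 * 0.5 = 56.5
area = 56.5 * 0.25 = 14.125 km^2

14.125 km^2


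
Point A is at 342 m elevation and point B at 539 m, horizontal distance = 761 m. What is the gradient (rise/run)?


gradient = (539 - 342) / 761 = 197 / 761 = 0.2589

0.2589


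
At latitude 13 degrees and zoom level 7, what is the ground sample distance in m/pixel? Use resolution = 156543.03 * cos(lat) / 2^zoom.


res = 156543.03 * cos(13) / 2^7 = 156543.03 * 0.97437006 / 128 = 1191.65 m/pixel

1191.65 m/pixel


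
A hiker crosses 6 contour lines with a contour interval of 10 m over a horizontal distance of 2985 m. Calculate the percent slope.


elevation change = 6 * 10 = 60 m
slope = 60 / 2985 * 100 = 2.0%

2.0%


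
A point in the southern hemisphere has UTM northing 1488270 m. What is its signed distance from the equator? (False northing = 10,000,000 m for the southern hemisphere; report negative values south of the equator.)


For southern: actual = 1488270 - 10000000 = -8511730 m

-8511730 m


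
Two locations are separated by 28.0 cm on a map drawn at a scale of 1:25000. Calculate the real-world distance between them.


ground = 28.0 cm * 25000 / 100 = 7000.0 m = 7.0 km

7.0 km


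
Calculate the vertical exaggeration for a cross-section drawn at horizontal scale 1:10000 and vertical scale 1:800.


VE = horizontal_scale / vertical_scale = 10000 / 800 = 12.5

12.5x


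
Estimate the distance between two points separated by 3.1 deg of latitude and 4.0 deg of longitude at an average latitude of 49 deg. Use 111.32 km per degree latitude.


dlat_km = 3.1 * 111.32 = 345.092
dlon_km = 4.0 * 111.32 * cos(49) ≈ 292.13
dist = sqrt(345.092^2 + 292.13^2) ≈ 452.1 km

452.1 km


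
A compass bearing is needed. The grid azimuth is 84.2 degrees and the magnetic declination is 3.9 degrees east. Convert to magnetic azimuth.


magnetic azimuth = grid azimuth - declination (east +ve)
mag_az = 84.2 - 3.9 = 80.3 degrees

80.3 degrees


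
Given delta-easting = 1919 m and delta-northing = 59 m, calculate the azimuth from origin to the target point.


az = atan2(1919, 59) = 88.2 deg
adjusted to 0-360: 88.2 degrees

88.2 degrees


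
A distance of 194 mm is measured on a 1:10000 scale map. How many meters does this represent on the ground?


ground = 194 mm * 10000 / 1000 = 1940.0 m

1940.0 m


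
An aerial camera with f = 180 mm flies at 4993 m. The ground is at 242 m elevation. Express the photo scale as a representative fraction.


scale = f / (H - h) = 180 mm / 4751 m = 180 / 4751000 = 1:26394

1:26394


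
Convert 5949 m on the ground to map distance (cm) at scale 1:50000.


map_cm = 5949 * 100 / 50000 = 11.898 cm ≈ 11.9 cm

11.9 cm


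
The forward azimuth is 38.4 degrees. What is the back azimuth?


back azimuth = (38.4 + 180) mod 360 = 218.4 degrees

218.4 degrees


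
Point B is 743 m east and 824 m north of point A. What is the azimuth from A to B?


az = atan2(743, 824) = 42.0 deg
adjusted to 0-360: 42.0 degrees

42.0 degrees


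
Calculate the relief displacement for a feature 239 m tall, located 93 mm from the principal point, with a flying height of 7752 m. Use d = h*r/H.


d = h * r / H = 239 * 93 / 7752 = 2.87 mm

2.87 mm


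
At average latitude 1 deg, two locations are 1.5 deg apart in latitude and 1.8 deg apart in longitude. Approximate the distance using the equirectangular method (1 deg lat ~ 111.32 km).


dlat_km = 1.5 * 111.32 = 166.98
dlon_km = 1.8 * 111.32 * cos(1) ≈ 200.345
dist = sqrt(166.98^2 + 200.345^2) ≈ 260.8 km

260.8 km


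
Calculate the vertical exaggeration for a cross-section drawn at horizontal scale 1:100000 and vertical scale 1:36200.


VE = horizontal_scale / vertical_scale = 100000 / 36200 ≈ 2.8

2.8x


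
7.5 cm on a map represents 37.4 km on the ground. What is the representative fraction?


ground = 37.4 km = 3740000 cm; RF denominator = ground / map = 3740000 / 7.5 ≈ 498667; RF = 1:498667

1:498667


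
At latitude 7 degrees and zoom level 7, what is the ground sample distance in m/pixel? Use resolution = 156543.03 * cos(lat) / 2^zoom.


res = 156543.03 * cos(7) / 2^7 = 156543.03 * 0.99254615 / 128 = 1213.88 m/pixel

1213.88 m/pixel


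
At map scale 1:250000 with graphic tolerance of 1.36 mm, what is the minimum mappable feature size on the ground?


ground = 1.36 mm * 250000 / 1000 = 340.0 m

340.0 m


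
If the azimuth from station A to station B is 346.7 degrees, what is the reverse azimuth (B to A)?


back azimuth = (346.7 + 180) mod 360 = 166.7 degrees

166.7 degrees


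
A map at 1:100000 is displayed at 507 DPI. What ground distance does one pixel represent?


pixel_cm = 2.54 / 507 ≈ 0.00501 cm
ground = pixel_cm * 100000 / 100 = 2.54 * 100000 / (507 * 100) = 254000 / 50700 ≈ 5.01 m

5.01 m


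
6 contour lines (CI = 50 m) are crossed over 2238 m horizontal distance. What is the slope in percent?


elevation change = 6 * 50 = 300 m
slope = 300 / 2238 * 100 = 13.4%

13.4%


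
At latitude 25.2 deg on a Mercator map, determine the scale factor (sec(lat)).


SF = 1 / cos(25.2) = 1 / 0.904827 = 1.105

1.105


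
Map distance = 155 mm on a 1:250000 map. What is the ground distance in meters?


ground = 155 mm * 250000 / 1000 = 38750.0 m

38750.0 m


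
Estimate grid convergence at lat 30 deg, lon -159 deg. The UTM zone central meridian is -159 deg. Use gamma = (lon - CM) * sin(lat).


gamma = (-159 - -159) * sin(30) = 0 * 0.5 = 0.0 degrees

0.0 degrees


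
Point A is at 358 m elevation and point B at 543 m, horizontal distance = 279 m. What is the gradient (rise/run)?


gradient = (543 - 358) / 279 = 185 / 279 = 0.6631

0.6631


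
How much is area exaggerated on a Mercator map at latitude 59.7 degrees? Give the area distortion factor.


area_distortion = 1/cos^2(59.7) = 3.929

3.929


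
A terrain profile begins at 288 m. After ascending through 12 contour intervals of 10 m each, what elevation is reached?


elevation = 288 + 12 * 10 = 408 m

408 m


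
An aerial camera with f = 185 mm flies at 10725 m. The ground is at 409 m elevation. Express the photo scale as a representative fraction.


scale = f / (H - h) = 185 mm / 10316 m = 185 / 10316000 = 1:55762

1:55762


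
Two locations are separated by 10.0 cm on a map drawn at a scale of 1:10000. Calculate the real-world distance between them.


ground = 10.0 cm * 10000 / 100 = 1000.0 m = 1.0 km

1.0 km


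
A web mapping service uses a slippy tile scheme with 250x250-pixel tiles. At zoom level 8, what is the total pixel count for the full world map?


tiles per axis = 2^8 = 256
total tiles = 256^2 = 65536
pixels per axis = 256 * 250 = 64000
total pixels = 64000^2 = 4096000000

4096000000 pixels


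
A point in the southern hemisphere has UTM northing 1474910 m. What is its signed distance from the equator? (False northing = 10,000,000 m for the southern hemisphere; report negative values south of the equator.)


For southern: actual = 1474910 - 10000000 = -8525090 m

-8525090 m


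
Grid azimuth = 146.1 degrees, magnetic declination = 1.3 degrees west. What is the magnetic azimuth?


magnetic azimuth = grid azimuth - declination (east +ve)
mag_az = 146.1 - -1.3 = 147.4 degrees

147.4 degrees


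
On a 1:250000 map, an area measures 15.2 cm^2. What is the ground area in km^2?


ground_area = 15.2 * (250000/100)^2 = 95000000.0 m^2 = 95.0 km^2

95.0 km^2


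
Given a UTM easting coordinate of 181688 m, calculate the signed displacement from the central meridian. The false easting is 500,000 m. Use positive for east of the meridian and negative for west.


displacement = 181688 - 500000 = -318312 m

-318312 m


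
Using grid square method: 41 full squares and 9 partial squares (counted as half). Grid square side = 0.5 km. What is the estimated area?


effective squares = 41 + 9 * 0.5 = 45.5
area = 45.5 * 0.25 = 11.375 km^2

11.375 km^2


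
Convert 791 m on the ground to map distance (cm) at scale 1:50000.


map_cm = 791 * 100 / 50000 = 1.582 cm ≈ 1.58 cm

1.58 cm


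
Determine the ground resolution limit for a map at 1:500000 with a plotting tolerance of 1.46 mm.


ground = 1.46 mm * 500000 / 1000 = 730.0 m

730.0 m


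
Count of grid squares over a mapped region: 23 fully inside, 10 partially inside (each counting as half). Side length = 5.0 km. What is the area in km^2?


effective squares = 23 + 10 * 0.5 = 28.0
area = 28.0 * 25.0 = 700.0 km^2

700.0 km^2


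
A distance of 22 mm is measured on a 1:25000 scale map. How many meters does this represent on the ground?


ground = 22 mm * 25000 / 1000 = 550.0 m

550.0 m


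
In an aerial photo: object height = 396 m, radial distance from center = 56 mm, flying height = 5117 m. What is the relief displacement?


d = h * r / H = 396 * 56 / 5117 = 4.33 mm

4.33 mm


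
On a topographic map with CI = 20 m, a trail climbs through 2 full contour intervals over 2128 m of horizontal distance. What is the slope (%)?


elevation change = 2 * 20 = 40 m
slope = 40 / 2128 * 100 = 1.9%

1.9%


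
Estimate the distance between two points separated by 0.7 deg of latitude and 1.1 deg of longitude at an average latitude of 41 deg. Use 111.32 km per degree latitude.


dlat_km = 0.7 * 111.32 = 77.924
dlon_km = 1.1 * 111.32 * cos(41) ≈ 92.416
dist = sqrt(77.924^2 + 92.416^2) ≈ 120.9 km

120.9 km


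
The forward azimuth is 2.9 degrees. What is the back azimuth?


back azimuth = (2.9 + 180) mod 360 = 182.9 degrees

182.9 degrees


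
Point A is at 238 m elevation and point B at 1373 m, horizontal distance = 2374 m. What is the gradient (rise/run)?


gradient = (1373 - 238) / 2374 = 1135 / 2374 = 0.4781

0.4781


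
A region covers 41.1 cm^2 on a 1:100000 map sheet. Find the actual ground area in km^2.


ground_area = 41.1 * (100000/100)^2 = 41100000.0 m^2 = 41.1 km^2

41.1 km^2


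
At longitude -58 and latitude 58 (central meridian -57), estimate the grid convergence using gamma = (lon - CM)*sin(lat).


gamma = (-58 - -57) * sin(58) = -1 * 0.848048 = -0.848 degrees

-0.848 degrees


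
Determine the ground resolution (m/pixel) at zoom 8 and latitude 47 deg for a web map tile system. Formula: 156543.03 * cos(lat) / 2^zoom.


res = 156543.03 * cos(47) / 2^8 = 156543.03 * 0.68199836 / 256 = 417.04 m/pixel

417.04 m/pixel


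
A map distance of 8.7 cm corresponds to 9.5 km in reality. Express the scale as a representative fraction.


ground = 9.5 km = 950000 cm; RF denominator = ground / map = 950000 / 8.7 ≈ 109195; RF = 1:109195

1:109195


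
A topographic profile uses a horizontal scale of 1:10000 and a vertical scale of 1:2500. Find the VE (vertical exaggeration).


VE = horizontal_scale / vertical_scale = 10000 / 2500 = 4.0

4.0x


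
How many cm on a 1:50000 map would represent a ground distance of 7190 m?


map_cm = 7190 * 100 / 50000 = 14.38 cm

14.38 cm


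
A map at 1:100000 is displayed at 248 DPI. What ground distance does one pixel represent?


pixel_cm = 2.54 / 248 ≈ 0.010242 cm
ground = pixel_cm * 100000 / 100 = 2.54 * 100000 / (248 * 100) = 254000 / 24800 ≈ 10.24 m

10.24 m


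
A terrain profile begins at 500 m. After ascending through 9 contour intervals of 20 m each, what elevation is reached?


elevation = 500 + 9 * 20 = 680 m

680 m


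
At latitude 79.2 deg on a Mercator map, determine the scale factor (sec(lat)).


SF = 1 / cos(79.2) = 1 / 0.187381 = 5.337

5.337


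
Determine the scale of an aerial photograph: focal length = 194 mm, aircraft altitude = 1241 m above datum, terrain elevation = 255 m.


scale = f / (H - h) = 194 mm / 986 m = 194 / 986000 = 1:5082

1:5082


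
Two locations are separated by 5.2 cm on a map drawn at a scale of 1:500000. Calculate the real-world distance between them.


ground = 5.2 cm * 500000 / 100 = 26000.0 m = 26.0 km

26.0 km


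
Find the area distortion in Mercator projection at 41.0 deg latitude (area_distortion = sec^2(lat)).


area_distortion = 1/cos^2(41.0) = 1.756

1.756


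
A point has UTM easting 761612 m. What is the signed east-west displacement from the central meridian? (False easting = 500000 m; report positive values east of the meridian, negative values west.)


displacement = 761612 - 500000 = 261612 m

261612 m


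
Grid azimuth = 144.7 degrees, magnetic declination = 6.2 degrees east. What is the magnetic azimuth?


magnetic azimuth = grid azimuth - declination (east +ve)
mag_az = 144.7 - 6.2 = 138.5 degrees

138.5 degrees


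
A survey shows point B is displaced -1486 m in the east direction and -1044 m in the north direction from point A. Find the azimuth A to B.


az = atan2(-1486, -1044) = -125.1 deg
adjusted to 0-360: 234.9 degrees

234.9 degrees


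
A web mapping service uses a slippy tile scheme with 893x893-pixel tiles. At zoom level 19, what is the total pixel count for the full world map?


tiles per axis = 2^19 = 524288
total tiles = 524288^2 = 274877906944
pixels per axis = 524288 * 893 = 468189184
total pixels = 468189184^2 = 219201112014585856

219201112014585856 pixels


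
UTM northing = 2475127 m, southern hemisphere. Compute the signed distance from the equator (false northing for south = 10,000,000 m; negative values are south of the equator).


For southern: actual = 2475127 - 10000000 = -7524873 m

-7524873 m


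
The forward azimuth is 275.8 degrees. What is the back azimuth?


back azimuth = (275.8 + 180) mod 360 = 95.8 degrees

95.8 degrees


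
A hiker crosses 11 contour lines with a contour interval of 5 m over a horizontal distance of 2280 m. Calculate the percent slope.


elevation change = 11 * 5 = 55 m
slope = 55 / 2280 * 100 = 2.4%

2.4%


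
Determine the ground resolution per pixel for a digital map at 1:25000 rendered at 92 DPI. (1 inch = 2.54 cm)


pixel_cm = 2.54 / 92 ≈ 0.027609 cm
ground = pixel_cm * 25000 / 100 = 2.54 * 25000 / (92 * 100) = 63500 / 9200 ≈ 6.9 m

6.9 m


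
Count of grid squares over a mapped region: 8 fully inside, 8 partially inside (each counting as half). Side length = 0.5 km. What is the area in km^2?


effective squares = 8 + 8 * 0.5 = 12.0
area = 12.0 * 0.25 = 3.0 km^2

3.0 km^2


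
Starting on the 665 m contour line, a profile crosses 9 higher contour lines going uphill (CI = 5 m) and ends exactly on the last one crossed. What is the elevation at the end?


elevation = 665 + 9 * 5 = 710 m

710 m


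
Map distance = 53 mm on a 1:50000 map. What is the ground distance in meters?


ground = 53 mm * 50000 / 1000 = 2650.0 m

2650.0 m


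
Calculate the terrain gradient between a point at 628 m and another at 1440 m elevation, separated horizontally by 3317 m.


gradient = (1440 - 628) / 3317 = 812 / 3317 = 0.2448

0.2448


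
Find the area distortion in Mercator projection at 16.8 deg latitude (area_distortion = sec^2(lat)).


area_distortion = 1/cos^2(16.8) = 1.091

1.091


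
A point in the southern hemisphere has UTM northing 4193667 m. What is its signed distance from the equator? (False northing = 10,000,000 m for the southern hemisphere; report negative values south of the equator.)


For southern: actual = 4193667 - 10000000 = -5806333 m

-5806333 m


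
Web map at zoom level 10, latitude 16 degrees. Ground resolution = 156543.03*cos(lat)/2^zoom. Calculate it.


res = 156543.03 * cos(16) / 2^10 = 156543.03 * 0.9612617 / 1024 = 146.95 m/pixel

146.95 m/pixel


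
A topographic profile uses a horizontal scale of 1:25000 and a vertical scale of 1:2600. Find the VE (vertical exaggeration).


VE = horizontal_scale / vertical_scale = 25000 / 2600 ≈ 9.6

9.6x


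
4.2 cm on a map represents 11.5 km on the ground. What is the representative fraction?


ground = 11.5 km = 1150000 cm; RF denominator = ground / map = 1150000 / 4.2 ≈ 273810; RF = 1:273810

1:273810


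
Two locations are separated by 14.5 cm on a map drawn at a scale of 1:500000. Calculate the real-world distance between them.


ground = 14.5 cm * 500000 / 100 = 72500.0 m = 72.5 km

72.5 km


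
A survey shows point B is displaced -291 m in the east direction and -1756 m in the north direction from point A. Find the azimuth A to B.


az = atan2(-291, -1756) = -170.6 deg
adjusted to 0-360: 189.4 degrees

189.4 degrees


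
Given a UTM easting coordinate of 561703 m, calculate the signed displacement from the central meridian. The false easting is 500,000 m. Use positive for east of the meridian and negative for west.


displacement = 561703 - 500000 = 61703 m

61703 m


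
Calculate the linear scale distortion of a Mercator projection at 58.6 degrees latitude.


SF = 1 / cos(58.6) = 1 / 0.52101 = 1.919

1.919


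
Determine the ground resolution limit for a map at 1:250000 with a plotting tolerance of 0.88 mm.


ground = 0.88 mm * 250000 / 1000 = 220.0 m

220.0 m


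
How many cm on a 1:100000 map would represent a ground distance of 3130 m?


map_cm = 3130 * 100 / 100000 = 3.13 cm

3.13 cm


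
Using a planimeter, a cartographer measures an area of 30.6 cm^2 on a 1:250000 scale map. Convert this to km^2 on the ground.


ground_area = 30.6 * (250000/100)^2 = 191250000.0 m^2 = 191.25 km^2

191.25 km^2


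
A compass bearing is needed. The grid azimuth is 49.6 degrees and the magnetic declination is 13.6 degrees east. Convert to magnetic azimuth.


magnetic azimuth = grid azimuth - declination (east +ve)
mag_az = 49.6 - 13.6 = 36.0 degrees

36.0 degrees


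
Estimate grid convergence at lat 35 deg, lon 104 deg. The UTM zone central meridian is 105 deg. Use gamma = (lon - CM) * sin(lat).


gamma = (104 - 105) * sin(35) = -1 * 0.573576 = -0.574 degrees

-0.574 degrees


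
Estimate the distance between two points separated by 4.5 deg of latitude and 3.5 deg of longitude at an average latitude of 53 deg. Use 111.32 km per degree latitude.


dlat_km = 4.5 * 111.32 = 500.94
dlon_km = 3.5 * 111.32 * cos(53) ≈ 234.479
dist = sqrt(500.94^2 + 234.479^2) ≈ 553.1 km

553.1 km


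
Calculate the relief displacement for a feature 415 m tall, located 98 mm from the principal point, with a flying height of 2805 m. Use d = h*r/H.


d = h * r / H = 415 * 98 / 2805 = 14.5 mm

14.5 mm


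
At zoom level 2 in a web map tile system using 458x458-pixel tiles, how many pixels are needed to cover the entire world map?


tiles per axis = 2^2 = 4
total tiles = 4^2 = 16
pixels per axis = 4 * 458 = 1832
total pixels = 1832^2 = 3356224

3356224 pixels


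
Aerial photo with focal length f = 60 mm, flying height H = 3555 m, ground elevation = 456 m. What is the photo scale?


scale = f / (H - h) = 60 mm / 3099 m = 60 / 3099000 = 1:51650

1:51650


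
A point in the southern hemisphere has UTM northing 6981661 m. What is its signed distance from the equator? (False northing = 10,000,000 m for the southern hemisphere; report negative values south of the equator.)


For southern: actual = 6981661 - 10000000 = -3018339 m

-3018339 m


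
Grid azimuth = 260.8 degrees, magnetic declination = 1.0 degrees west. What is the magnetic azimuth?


magnetic azimuth = grid azimuth - declination (east +ve)
mag_az = 260.8 - -1.0 = 261.8 degrees

261.8 degrees


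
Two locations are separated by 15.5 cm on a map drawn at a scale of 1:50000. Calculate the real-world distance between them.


ground = 15.5 cm * 50000 / 100 = 7750.0 m = 7.75 km

7.75 km


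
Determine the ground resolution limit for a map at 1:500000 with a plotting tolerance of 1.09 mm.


ground = 1.09 mm * 500000 / 1000 = 545.0 m

545.0 m


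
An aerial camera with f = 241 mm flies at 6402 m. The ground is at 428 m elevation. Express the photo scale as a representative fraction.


scale = f / (H - h) = 241 mm / 5974 m = 241 / 5974000 = 1:24788

1:24788


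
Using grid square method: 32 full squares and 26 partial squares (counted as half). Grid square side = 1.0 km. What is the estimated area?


effective squares = 32 + 26 * 0.5 = 45.0
area = 45.0 * 1.0 = 45.0 km^2

45.0 km^2


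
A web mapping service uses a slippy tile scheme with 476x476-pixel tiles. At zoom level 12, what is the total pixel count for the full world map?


tiles per axis = 2^12 = 4096
total tiles = 4096^2 = 16777216
pixels per axis = 4096 * 476 = 1949696
total pixels = 1949696^2 = 3801314492416

3801314492416 pixels


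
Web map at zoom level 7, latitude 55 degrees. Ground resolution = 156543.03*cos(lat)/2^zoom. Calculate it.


res = 156543.03 * cos(55) / 2^7 = 156543.03 * 0.57357644 / 128 = 701.48 m/pixel

701.48 m/pixel


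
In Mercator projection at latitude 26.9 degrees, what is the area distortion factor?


area_distortion = 1/cos^2(26.9) = 1.257

1.257


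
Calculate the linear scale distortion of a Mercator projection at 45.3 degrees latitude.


SF = 1 / cos(45.3) = 1 / 0.703395 = 1.422

1.422


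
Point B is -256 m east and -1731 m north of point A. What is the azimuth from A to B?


az = atan2(-256, -1731) = -171.6 deg
adjusted to 0-360: 188.4 degrees

188.4 degrees


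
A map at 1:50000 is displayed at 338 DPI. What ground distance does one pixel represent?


pixel_cm = 2.54 / 338 ≈ 0.007515 cm
ground = pixel_cm * 50000 / 100 = 2.54 * 50000 / (338 * 100) = 127000 / 33800 ≈ 3.76 m

3.76 m


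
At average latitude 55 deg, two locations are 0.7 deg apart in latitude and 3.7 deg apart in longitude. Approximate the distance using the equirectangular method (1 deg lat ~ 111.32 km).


dlat_km = 0.7 * 111.32 = 77.924
dlon_km = 3.7 * 111.32 * cos(55) ≈ 236.247
dist = sqrt(77.924^2 + 236.247^2) ≈ 248.8 km

248.8 km


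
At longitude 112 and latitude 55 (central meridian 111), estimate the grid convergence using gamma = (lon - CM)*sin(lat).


gamma = (112 - 111) * sin(55) = 1 * 0.819152 = 0.819 degrees

0.819 degrees


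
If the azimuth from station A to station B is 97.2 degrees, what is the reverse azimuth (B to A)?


back azimuth = (97.2 + 180) mod 360 = 277.2 degrees

277.2 degrees


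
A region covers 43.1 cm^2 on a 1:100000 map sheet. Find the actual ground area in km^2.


ground_area = 43.1 * (100000/100)^2 = 43100000.0 m^2 = 43.1 km^2

43.1 km^2


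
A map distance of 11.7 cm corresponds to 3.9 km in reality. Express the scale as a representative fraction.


ground = 3.9 km = 390000 cm; RF denominator = ground / map = 390000 / 11.7 ≈ 33333; RF = 1:33333

1:33333


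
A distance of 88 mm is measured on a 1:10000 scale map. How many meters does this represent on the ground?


ground = 88 mm * 10000 / 1000 = 880.0 m

880.0 m


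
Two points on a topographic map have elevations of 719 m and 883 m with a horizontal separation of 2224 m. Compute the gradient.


gradient = (883 - 719) / 2224 = 164 / 2224 = 0.0737

0.0737


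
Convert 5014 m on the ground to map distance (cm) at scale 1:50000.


map_cm = 5014 * 100 / 50000 = 10.028 cm ≈ 10.03 cm

10.03 cm


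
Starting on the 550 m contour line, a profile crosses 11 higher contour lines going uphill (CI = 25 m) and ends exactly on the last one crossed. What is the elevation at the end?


elevation = 550 + 11 * 25 = 825 m

825 m


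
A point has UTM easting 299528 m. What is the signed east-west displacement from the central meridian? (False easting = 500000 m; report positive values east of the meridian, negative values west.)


displacement = 299528 - 500000 = -200472 m

-200472 m


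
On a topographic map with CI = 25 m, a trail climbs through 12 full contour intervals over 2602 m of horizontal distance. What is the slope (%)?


elevation change = 12 * 25 = 300 m
slope = 300 / 2602 * 100 = 11.5%

11.5%


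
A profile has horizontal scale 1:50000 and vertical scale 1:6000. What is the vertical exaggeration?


VE = horizontal_scale / vertical_scale = 50000 / 6000 ≈ 8.3

8.3x


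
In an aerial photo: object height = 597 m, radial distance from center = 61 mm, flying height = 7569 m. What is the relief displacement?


d = h * r / H = 597 * 61 / 7569 = 4.81 mm

4.81 mm


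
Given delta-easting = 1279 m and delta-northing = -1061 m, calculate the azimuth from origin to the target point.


az = atan2(1279, -1061) = 129.7 deg
adjusted to 0-360: 129.7 degrees

129.7 degrees


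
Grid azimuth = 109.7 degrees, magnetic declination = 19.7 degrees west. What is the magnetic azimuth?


magnetic azimuth = grid azimuth - declination (east +ve)
mag_az = 109.7 - -19.7 = 129.4 degrees

129.4 degrees


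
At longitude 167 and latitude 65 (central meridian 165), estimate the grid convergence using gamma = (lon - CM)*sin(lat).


gamma = (167 - 165) * sin(65) = 2 * 0.906308 = 1.813 degrees

1.813 degrees


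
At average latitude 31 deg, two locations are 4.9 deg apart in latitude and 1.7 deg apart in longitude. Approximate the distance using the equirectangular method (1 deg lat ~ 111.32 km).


dlat_km = 4.9 * 111.32 = 545.468
dlon_km = 1.7 * 111.32 * cos(31) ≈ 162.214
dist = sqrt(545.468^2 + 162.214^2) ≈ 569.1 km

569.1 km


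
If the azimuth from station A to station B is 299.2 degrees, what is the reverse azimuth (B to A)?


back azimuth = (299.2 + 180) mod 360 = 119.2 degrees

119.2 degrees


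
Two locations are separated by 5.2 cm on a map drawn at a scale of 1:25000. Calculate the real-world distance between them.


ground = 5.2 cm * 25000 / 100 = 1300.0 m = 1.3 km

1.3 km


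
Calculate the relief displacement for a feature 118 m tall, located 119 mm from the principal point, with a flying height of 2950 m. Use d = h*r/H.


d = h * r / H = 118 * 119 / 2950 = 4.76 mm

4.76 mm


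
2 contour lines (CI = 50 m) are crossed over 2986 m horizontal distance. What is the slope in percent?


elevation change = 2 * 50 = 100 m
slope = 100 / 2986 * 100 = 3.3%

3.3%


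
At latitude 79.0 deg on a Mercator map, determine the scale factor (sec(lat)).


SF = 1 / cos(79.0) = 1 / 0.190809 = 5.241

5.241


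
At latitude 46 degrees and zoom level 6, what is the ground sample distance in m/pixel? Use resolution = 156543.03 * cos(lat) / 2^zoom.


res = 156543.03 * cos(46) / 2^6 = 156543.03 * 0.69465837 / 64 = 1699.12 m/pixel

1699.12 m/pixel


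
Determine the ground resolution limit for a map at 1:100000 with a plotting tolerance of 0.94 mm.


ground = 0.94 mm * 100000 / 1000 = 94.0 m

94.0 m


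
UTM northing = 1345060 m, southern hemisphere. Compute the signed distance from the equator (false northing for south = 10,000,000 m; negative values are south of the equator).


For southern: actual = 1345060 - 10000000 = -8654940 m

-8654940 m


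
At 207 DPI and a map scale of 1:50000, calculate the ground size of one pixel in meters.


pixel_cm = 2.54 / 207 ≈ 0.012271 cm
ground = pixel_cm * 50000 / 100 = 2.54 * 50000 / (207 * 100) = 127000 / 20700 ≈ 6.14 m

6.14 m


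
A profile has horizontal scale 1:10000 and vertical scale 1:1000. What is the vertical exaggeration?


VE = horizontal_scale / vertical_scale = 10000 / 1000 = 10.0

10.0x


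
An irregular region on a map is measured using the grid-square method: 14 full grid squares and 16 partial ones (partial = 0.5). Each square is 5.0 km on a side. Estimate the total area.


effective squares = 14 + 16 * 0.5 = 22.0
area = 22.0 * 25.0 = 550.0 km^2

550.0 km^2


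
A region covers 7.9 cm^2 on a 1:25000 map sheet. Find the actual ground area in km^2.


ground_area = 7.9 * (25000/100)^2 = 493750.0 m^2 = 0.49375 km^2 ≈ 0.494 km^2

0.494 km^2


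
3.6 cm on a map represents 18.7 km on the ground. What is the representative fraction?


ground = 18.7 km = 1870000 cm; RF denominator = ground / map = 1870000 / 3.6 ≈ 519444; RF = 1:519444

1:519444


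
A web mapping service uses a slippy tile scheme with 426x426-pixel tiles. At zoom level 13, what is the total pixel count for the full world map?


tiles per axis = 2^13 = 8192
total tiles = 8192^2 = 67108864
pixels per axis = 8192 * 426 = 3489792
total pixels = 3489792^2 = 12178648203264

12178648203264 pixels


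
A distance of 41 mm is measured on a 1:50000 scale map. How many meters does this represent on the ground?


ground = 41 mm * 50000 / 1000 = 2050.0 m

2050.0 m


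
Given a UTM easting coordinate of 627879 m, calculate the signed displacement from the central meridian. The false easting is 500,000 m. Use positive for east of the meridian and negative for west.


displacement = 627879 - 500000 = 127879 m

127879 m


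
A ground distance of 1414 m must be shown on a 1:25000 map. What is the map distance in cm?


map_cm = 1414 * 100 / 25000 = 5.656 cm ≈ 5.66 cm

5.66 cm


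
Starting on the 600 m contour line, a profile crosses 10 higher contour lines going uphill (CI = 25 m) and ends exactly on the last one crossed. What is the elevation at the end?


elevation = 600 + 10 * 25 = 850 m

850 m


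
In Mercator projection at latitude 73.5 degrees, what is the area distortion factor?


area_distortion = 1/cos^2(73.5) = 12.397

12.397


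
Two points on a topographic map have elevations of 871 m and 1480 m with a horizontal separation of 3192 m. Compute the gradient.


gradient = (1480 - 871) / 3192 = 609 / 3192 = 0.1908

0.1908


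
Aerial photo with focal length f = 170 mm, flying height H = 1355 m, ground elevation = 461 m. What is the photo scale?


scale = f / (H - h) = 170 mm / 894 m = 170 / 894000 = 1:5259

1:5259


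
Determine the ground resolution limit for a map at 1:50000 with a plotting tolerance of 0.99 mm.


ground = 0.99 mm * 50000 / 1000 = 49.5 m

49.5 m


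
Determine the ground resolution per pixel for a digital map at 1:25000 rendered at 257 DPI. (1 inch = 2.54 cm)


pixel_cm = 2.54 / 257 ≈ 0.009883 cm
ground = pixel_cm * 25000 / 100 = 2.54 * 25000 / (257 * 100) = 63500 / 25700 ≈ 2.47 m

2.47 m


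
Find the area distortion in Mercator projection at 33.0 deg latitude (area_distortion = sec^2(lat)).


area_distortion = 1/cos^2(33.0) = 1.422

1.422


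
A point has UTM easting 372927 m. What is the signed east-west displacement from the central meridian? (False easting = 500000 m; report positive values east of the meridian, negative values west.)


displacement = 372927 - 500000 = -127073 m

-127073 m


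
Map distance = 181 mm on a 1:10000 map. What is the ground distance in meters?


ground = 181 mm * 10000 / 1000 = 1810.0 m

1810.0 m


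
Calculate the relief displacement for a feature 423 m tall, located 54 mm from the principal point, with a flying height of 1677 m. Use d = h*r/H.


d = h * r / H = 423 * 54 / 1677 = 13.62 mm

13.62 mm


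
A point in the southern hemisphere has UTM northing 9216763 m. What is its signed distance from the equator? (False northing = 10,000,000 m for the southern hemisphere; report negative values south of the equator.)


For southern: actual = 9216763 - 10000000 = -783237 m

-783237 m


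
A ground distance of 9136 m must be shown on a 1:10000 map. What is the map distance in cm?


map_cm = 9136 * 100 / 10000 = 91.36 cm

91.36 cm


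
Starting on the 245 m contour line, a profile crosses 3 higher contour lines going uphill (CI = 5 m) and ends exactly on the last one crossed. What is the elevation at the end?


elevation = 245 + 3 * 5 = 260 m

260 m


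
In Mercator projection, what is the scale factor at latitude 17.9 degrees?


SF = 1 / cos(17.9) = 1 / 0.951594 = 1.051

1.051


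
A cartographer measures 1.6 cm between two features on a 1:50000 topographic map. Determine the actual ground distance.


ground = 1.6 cm * 50000 / 100 = 800.0 m

800.0 m


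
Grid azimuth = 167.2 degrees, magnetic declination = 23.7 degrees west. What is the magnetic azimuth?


magnetic azimuth = grid azimuth - declination (east +ve)
mag_az = 167.2 - -23.7 = 190.9 degrees

190.9 degrees


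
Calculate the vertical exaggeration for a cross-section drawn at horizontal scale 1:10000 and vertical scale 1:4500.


VE = horizontal_scale / vertical_scale = 10000 / 4500 ≈ 2.2

2.2x


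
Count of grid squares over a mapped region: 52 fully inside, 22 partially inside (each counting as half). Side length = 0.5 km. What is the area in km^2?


effective squares = 52 + 22 * 0.5 = 63.0
area = 63.0 * 0.25 = 15.75 km^2

15.75 km^2


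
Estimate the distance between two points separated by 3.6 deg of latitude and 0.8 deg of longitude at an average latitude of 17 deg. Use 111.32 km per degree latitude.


dlat_km = 3.6 * 111.32 = 400.752
dlon_km = 0.8 * 111.32 * cos(17) ≈ 85.165
dist = sqrt(400.752^2 + 85.165^2) ≈ 409.7 km

409.7 km


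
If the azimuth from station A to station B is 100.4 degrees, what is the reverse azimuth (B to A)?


back azimuth = (100.4 + 180) mod 360 = 280.4 degrees

280.4 degrees


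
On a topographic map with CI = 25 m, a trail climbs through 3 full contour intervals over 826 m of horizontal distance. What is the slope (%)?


elevation change = 3 * 25 = 75 m
slope = 75 / 826 * 100 = 9.1%

9.1%


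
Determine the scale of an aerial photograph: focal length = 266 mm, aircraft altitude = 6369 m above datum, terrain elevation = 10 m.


scale = f / (H - h) = 266 mm / 6359 m = 266 / 6359000 = 1:23906

1:23906


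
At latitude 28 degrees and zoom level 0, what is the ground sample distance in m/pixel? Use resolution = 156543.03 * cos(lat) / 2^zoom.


res = 156543.03 * cos(28) / 2^0 = 156543.03 * 0.88294759 / 1 = 138219.29 m/pixel

138219.29 m/pixel


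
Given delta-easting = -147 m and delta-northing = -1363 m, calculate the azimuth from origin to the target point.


az = atan2(-147, -1363) = -173.8 deg
adjusted to 0-360: 186.2 degrees

186.2 degrees


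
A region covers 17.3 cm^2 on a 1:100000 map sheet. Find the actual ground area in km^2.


ground_area = 17.3 * (100000/100)^2 = 17300000.0 m^2 = 17.3 km^2

17.3 km^2


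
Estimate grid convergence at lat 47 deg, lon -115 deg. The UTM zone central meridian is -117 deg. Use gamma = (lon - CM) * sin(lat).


gamma = (-115 - -117) * sin(47) = 2 * 0.731354 = 1.463 degrees

1.463 degrees


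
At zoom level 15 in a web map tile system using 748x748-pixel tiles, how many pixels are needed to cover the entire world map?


tiles per axis = 2^15 = 32768
total tiles = 32768^2 = 1073741824
pixels per axis = 32768 * 748 = 24510464
total pixels = 24510464^2 = 600762845495296

600762845495296 pixels


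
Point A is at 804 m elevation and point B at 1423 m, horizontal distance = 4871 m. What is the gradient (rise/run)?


gradient = (1423 - 804) / 4871 = 619 / 4871 = 0.1271

0.1271


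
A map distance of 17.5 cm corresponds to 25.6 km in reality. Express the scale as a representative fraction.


ground = 25.6 km = 2560000 cm; RF denominator = ground / map = 2560000 / 17.5 ≈ 146286; RF = 1:146286

1:146286
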